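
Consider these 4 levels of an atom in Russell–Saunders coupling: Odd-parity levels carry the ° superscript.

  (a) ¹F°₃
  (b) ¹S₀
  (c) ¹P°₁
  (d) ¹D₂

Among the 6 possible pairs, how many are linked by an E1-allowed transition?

3

(a)–(b): forbidden (ΔL, ΔJ).
(a)–(c): forbidden (parity, ΔL, ΔJ).
(a)–(d): allowed.
(b)–(c): allowed.
(b)–(d): forbidden (parity, ΔL, ΔJ).
(c)–(d): allowed.
Allowed pairs: 3 of 6.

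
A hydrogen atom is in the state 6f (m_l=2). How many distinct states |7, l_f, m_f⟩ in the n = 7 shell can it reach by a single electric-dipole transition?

5

E1 requires Δl = ±1, so l_f ∈ {2, 4}; with 0 ≤ l_f ≤ n_f−1 = 6, the allowed l_f values are {2, 4}.
For l_f = 2: m_f ∈ {m_i−1, m_i, m_i+1} ∩ [−2, 2] = {1, 2} → 2 states.
For l_f = 4: m_f ∈ {m_i−1, m_i, m_i+1} ∩ [−4, 4] = {1, 2, 3} → 3 states.
Total: 5.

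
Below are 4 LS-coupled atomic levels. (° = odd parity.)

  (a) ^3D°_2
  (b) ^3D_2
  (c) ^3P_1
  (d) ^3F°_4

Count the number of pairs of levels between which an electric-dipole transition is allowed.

2

(a)–(b): allowed.
(a)–(c): allowed.
(a)–(d): forbidden (parity, ΔJ).
(b)–(c): forbidden (parity).
(b)–(d): forbidden (ΔJ).
(c)–(d): forbidden (ΔL, ΔJ).
Allowed pairs: 2 of 6.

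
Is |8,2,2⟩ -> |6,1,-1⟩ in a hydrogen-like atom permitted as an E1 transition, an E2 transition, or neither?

Δl = 1 − 2 = -1; l_i + l_f = 3.
Δm_l = -3.
E1 (Δl = ±1, |Δm_l| ≤ 1): not satisfied.
E2 (Δl = 0,±2, l_i+l_f ≥ 2, |Δm_l| ≤ 2): not satisfied.

neither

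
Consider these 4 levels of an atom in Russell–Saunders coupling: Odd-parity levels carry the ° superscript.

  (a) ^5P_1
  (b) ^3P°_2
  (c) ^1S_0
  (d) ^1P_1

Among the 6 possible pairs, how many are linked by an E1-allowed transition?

0

(a)–(b): forbidden (ΔS).
(a)–(c): forbidden (parity, ΔS).
(a)–(d): forbidden (parity, ΔS).
(b)–(c): forbidden (ΔS, ΔJ).
(b)–(d): forbidden (ΔS).
(c)–(d): forbidden (parity).
Allowed pairs: 0 of 6.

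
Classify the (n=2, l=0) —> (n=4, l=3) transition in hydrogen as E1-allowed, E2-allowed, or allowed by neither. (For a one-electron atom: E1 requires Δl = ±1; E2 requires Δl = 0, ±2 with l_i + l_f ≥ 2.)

Δl = 3 − 0 = +3; l_i + l_f = 3.
E1 (Δl = ±1): not satisfied.
E2 (Δl = 0,±2, l_i+l_f ≥ 2): not satisfied.

neither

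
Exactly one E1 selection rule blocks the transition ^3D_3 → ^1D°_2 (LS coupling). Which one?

Parity must change: even → odd — satisfied.
ΔS = 0: S: 1 → 0 — violated.
ΔL = 0, ±1 (not L=0↔0): L: 2 → 2, ΔL = +0 — satisfied.
ΔJ = 0, ±1 (not J=0↔0): J: 3 → 2, ΔJ = -1 — satisfied.

the ΔS = 0 rule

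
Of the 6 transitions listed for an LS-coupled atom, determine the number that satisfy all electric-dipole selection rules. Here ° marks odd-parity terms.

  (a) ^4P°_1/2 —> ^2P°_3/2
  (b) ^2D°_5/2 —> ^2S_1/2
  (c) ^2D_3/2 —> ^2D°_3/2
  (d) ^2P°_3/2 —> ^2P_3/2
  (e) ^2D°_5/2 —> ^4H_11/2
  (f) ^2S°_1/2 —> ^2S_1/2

(a) forbidden (parity, ΔS fail)
(b) forbidden (ΔL, ΔJ fail)
(c) allowed
(d) allowed
(e) forbidden (ΔS, ΔL, ΔJ fail)
(f) forbidden (ΔL fails)
Total allowed: 2 of 6.

2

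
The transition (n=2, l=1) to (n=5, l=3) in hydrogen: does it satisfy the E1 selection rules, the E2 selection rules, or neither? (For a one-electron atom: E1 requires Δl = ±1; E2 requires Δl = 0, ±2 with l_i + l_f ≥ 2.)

Δl = 3 − 1 = +2; l_i + l_f = 4.
E1 (Δl = ±1): not satisfied.
E2 (Δl = 0,±2, l_i+l_f ≥ 2): satisfied.

E2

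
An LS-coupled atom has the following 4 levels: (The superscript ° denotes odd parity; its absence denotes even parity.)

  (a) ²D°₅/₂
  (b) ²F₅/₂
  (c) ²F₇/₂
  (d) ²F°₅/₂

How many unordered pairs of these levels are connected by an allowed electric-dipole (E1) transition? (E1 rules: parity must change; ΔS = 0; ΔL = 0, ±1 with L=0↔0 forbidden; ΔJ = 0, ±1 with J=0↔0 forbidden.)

(a)–(b): allowed.
(a)–(c): allowed.
(a)–(d): forbidden (parity).
(b)–(c): forbidden (parity).
(b)–(d): allowed.
(c)–(d): allowed.
Allowed pairs: 4 of 6.

4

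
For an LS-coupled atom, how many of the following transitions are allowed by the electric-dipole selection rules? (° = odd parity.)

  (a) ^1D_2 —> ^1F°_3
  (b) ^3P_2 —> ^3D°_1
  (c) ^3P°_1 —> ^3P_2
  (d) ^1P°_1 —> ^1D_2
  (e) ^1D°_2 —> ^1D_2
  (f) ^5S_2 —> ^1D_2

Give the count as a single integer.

5

(a) allowed
(b) allowed
(c) allowed
(d) allowed
(e) allowed
(f) forbidden (parity, ΔS, ΔL fail)
Total allowed: 5 of 6.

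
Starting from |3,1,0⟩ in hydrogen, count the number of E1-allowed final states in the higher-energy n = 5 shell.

E1 requires Δl = ±1, so l_f ∈ {0, 2}; with 0 ≤ l_f ≤ n_f−1 = 4, the allowed l_f values are {0, 2}.
For l_f = 0: m_f ∈ {m_i−1, m_i, m_i+1} ∩ [−0, 0] = {0} → 1 state.
For l_f = 2: m_f ∈ {m_i−1, m_i, m_i+1} ∩ [−2, 2] = {-1, 0, 1} → 3 states.
Total: 4.

4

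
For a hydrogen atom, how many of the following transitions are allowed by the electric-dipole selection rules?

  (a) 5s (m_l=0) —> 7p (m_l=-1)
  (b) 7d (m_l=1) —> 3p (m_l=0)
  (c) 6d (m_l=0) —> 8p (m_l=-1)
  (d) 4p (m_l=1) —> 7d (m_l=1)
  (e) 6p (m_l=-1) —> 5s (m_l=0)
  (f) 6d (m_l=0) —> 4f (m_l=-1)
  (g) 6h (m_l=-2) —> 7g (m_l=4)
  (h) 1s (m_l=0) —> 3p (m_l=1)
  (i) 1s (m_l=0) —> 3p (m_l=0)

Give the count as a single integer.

8

(a) allowed
(b) allowed
(c) allowed
(d) allowed
(e) allowed
(f) allowed
(g) forbidden — Δm_l = +6 (E1 requires Δm_l = 0, ±1)
(h) allowed
(i) allowed
Total allowed: 8 of 9.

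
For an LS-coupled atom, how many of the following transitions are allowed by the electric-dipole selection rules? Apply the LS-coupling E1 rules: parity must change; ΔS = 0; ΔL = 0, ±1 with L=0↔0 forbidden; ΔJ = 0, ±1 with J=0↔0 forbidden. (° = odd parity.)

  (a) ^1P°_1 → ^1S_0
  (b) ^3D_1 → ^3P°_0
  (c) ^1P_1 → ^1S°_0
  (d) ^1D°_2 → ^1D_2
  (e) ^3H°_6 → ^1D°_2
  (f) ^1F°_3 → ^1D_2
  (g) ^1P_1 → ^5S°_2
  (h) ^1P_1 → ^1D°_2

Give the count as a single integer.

6

(a) allowed
(b) allowed
(c) allowed
(d) allowed
(e) forbidden (parity, ΔS, ΔL, ΔJ fail)
(f) allowed
(g) forbidden (ΔS fails)
(h) allowed
Total allowed: 6 of 8.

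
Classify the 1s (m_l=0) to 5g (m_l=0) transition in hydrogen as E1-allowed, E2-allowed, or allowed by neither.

Δl = 4 − 0 = +4; l_i + l_f = 4.
Δm_l = +0.
E1 (Δl = ±1, |Δm_l| ≤ 1): not satisfied.
E2 (Δl = 0,±2, l_i+l_f ≥ 2, |Δm_l| ≤ 2): not satisfied.

neither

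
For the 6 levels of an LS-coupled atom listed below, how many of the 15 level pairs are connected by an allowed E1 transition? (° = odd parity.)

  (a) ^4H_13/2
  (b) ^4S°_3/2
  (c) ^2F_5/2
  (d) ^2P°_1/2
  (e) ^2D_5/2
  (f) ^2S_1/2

1

(a)–(b): forbidden (ΔL, ΔJ).
(a)–(c): forbidden (parity, ΔS, ΔL, ΔJ).
(a)–(d): forbidden (ΔS, ΔL, ΔJ).
(a)–(e): forbidden (parity, ΔS, ΔL, ΔJ).
(a)–(f): forbidden (parity, ΔS, ΔL, ΔJ).
(b)–(c): forbidden (ΔS, ΔL).
(b)–(d): forbidden (parity, ΔS).
(b)–(e): forbidden (ΔS, ΔL).
(b)–(f): forbidden (ΔS, ΔL).
(c)–(d): forbidden (ΔL, ΔJ).
(c)–(e): forbidden (parity).
(c)–(f): forbidden (parity, ΔL, ΔJ).
(d)–(e): forbidden (ΔJ).
(d)–(f): allowed.
(e)–(f): forbidden (parity, ΔL, ΔJ).
Allowed pairs: 1 of 15.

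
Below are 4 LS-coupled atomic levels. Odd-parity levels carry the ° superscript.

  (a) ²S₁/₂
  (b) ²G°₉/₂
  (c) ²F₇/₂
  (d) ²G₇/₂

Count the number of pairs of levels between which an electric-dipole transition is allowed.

2

(a)–(b): forbidden (ΔL, ΔJ).
(a)–(c): forbidden (parity, ΔL, ΔJ).
(a)–(d): forbidden (parity, ΔL, ΔJ).
(b)–(c): allowed.
(b)–(d): allowed.
(c)–(d): forbidden (parity).
Allowed pairs: 2 of 6.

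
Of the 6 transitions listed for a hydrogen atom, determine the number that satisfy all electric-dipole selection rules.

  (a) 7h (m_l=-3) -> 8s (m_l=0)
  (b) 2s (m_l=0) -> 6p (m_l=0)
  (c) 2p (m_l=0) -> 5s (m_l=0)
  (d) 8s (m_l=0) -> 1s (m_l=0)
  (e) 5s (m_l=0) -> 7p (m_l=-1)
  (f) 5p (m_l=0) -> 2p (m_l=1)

3

(a) forbidden — Δl = -5 (E1 requires Δl = ±1); Δm_l = +3 (E1 requires Δm_l = 0, ±1)
(b) allowed
(c) allowed
(d) forbidden — Δl = +0 (E1 requires Δl = ±1)
(e) allowed
(f) forbidden — Δl = +0 (E1 requires Δl = ±1)
Total allowed: 3 of 6.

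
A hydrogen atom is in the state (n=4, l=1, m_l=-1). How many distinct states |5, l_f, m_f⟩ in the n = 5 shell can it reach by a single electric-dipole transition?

4

E1 requires Δl = ±1, so l_f ∈ {0, 2}; with 0 ≤ l_f ≤ n_f−1 = 4, the allowed l_f values are {0, 2}.
For l_f = 0: m_f ∈ {m_i−1, m_i, m_i+1} ∩ [−0, 0] = {0} → 1 state.
For l_f = 2: m_f ∈ {m_i−1, m_i, m_i+1} ∩ [−2, 2] = {-2, -1, 0} → 3 states.
Total: 4.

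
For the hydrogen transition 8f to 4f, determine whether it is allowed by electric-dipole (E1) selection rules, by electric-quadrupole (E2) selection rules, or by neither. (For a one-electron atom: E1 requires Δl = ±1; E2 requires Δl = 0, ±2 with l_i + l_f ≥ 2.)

E2

Δl = 3 − 3 = +0; l_i + l_f = 6.
E1 (Δl = ±1): not satisfied.
E2 (Δl = 0,±2, l_i+l_f ≥ 2): satisfied.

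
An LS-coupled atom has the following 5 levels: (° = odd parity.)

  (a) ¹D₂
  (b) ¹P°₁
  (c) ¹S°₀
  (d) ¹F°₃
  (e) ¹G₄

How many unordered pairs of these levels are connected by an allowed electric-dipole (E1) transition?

3

(a)–(b): allowed.
(a)–(c): forbidden (ΔL, ΔJ).
(a)–(d): allowed.
(a)–(e): forbidden (parity, ΔL, ΔJ).
(b)–(c): forbidden (parity).
(b)–(d): forbidden (parity, ΔL, ΔJ).
(b)–(e): forbidden (ΔL, ΔJ).
(c)–(d): forbidden (parity, ΔL, ΔJ).
(c)–(e): forbidden (ΔL, ΔJ).
(d)–(e): allowed.
Allowed pairs: 3 of 10.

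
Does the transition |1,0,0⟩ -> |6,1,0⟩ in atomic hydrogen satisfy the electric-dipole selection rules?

allowed

l: 0 → 1 (Δl = +1). Δl = ±1 ok.
m_l: 0 → 0 (Δm_l = +0). |Δm_l| ≤ 1 ok.
All E1 selection rules are satisfied.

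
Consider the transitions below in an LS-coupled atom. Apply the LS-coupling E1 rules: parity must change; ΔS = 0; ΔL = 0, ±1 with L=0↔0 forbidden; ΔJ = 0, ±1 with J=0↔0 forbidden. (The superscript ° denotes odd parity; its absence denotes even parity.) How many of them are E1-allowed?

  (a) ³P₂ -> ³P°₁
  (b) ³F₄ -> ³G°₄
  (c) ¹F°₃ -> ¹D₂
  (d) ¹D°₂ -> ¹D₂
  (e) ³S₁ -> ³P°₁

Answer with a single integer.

5

(a) allowed
(b) allowed
(c) allowed
(d) allowed
(e) allowed
Total allowed: 5 of 5.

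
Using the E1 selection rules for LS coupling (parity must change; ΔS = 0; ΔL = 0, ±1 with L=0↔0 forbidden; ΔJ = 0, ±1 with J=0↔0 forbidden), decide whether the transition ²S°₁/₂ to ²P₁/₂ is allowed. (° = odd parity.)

Initial level: S=1/2, L=0, J=1/2, parity odd. Final level: S=1/2, L=1, J=1/2, parity even.
Parity must change: odd → even — passes.
ΔS = 0: S: 1/2 → 1/2 — passes.
ΔL = 0, ±1 (not L=0↔0): L: 0 → 1, ΔL = +1 — passes.
ΔJ = 0, ±1 (not J=0↔0): J: 1/2 → 1/2, ΔJ = +0 — passes.
All four E1 rules are satisfied.

allowed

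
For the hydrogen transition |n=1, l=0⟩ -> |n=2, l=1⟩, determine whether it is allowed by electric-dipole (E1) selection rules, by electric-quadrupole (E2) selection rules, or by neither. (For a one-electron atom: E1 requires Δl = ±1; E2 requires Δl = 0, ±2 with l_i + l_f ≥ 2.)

E1

Δl = 1 − 0 = +1; l_i + l_f = 1.
E1 (Δl = ±1): satisfied.
E2 (Δl = 0,±2, l_i+l_f ≥ 2): not satisfied.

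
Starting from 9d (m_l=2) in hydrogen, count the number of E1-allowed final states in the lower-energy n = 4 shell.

E1 requires Δl = ±1, so l_f ∈ {1, 3}; with 0 ≤ l_f ≤ n_f−1 = 3, the allowed l_f values are {1, 3}.
For l_f = 1: m_f ∈ {m_i−1, m_i, m_i+1} ∩ [−1, 1] = {1} → 1 state.
For l_f = 3: m_f ∈ {m_i−1, m_i, m_i+1} ∩ [−3, 3] = {1, 2, 3} → 3 states.
Total: 4.

4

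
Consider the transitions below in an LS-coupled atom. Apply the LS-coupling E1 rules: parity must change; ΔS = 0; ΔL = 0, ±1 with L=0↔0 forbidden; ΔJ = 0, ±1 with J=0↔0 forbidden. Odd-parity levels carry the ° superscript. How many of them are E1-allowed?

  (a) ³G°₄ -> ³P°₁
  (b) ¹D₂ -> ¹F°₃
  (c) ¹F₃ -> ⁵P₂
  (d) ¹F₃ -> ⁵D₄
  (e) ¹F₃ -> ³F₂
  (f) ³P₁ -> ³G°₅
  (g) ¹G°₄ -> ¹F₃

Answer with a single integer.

2

(a) forbidden (parity, ΔL, ΔJ fail)
(b) allowed
(c) forbidden (parity, ΔS, ΔL fail)
(d) forbidden (parity, ΔS fail)
(e) forbidden (parity, ΔS fail)
(f) forbidden (ΔL, ΔJ fail)
(g) allowed
Total allowed: 2 of 7.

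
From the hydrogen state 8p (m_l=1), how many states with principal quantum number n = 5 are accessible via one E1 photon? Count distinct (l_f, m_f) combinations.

E1 requires Δl = ±1, so l_f ∈ {0, 2}; with 0 ≤ l_f ≤ n_f−1 = 4, the allowed l_f values are {0, 2}.
For l_f = 0: m_f ∈ {m_i−1, m_i, m_i+1} ∩ [−0, 0] = {0} → 1 state.
For l_f = 2: m_f ∈ {m_i−1, m_i, m_i+1} ∩ [−2, 2] = {0, 1, 2} → 3 states.
Total: 4.

4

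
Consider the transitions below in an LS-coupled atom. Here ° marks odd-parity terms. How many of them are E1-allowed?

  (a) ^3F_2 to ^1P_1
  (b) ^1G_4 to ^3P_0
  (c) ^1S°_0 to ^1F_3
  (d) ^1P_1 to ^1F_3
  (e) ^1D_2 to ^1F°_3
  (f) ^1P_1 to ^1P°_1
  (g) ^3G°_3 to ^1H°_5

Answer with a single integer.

2

(a) forbidden (parity, ΔS, ΔL fail)
(b) forbidden (parity, ΔS, ΔL, ΔJ fail)
(c) forbidden (ΔL, ΔJ fail)
(d) forbidden (parity, ΔL, ΔJ fail)
(e) allowed
(f) allowed
(g) forbidden (parity, ΔS, ΔJ fail)
Total allowed: 2 of 7.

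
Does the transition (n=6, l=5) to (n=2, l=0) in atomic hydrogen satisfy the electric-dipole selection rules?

forbidden

Initial l = 5, final l = 0, so Δl = -5. E1 requires Δl = ±1: ✗.
The transition is electric-dipole forbidden.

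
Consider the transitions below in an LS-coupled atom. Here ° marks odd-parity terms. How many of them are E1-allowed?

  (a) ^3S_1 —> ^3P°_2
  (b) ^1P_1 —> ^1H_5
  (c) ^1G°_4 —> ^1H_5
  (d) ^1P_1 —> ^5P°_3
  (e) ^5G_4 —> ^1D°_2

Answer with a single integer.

(a) allowed
(b) forbidden (parity, ΔL, ΔJ fail)
(c) allowed
(d) forbidden (ΔS, ΔJ fail)
(e) forbidden (ΔS, ΔL, ΔJ fail)
Total allowed: 2 of 5.

2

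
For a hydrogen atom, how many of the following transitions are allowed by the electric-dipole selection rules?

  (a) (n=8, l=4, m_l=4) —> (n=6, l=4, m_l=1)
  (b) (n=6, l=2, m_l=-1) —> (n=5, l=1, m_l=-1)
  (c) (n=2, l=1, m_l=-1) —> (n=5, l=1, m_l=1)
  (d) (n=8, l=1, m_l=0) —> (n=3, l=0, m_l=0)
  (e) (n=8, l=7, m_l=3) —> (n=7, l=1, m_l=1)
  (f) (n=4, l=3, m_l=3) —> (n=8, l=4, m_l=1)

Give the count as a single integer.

(a) forbidden — Δl = +0 (E1 requires Δl = ±1); Δm_l = -3 (E1 requires Δm_l = 0, ±1)
(b) allowed
(c) forbidden — Δl = +0 (E1 requires Δl = ±1); Δm_l = +2 (E1 requires Δm_l = 0, ±1)
(d) allowed
(e) forbidden — Δl = -6 (E1 requires Δl = ±1); Δm_l = -2 (E1 requires Δm_l = 0, ±1)
(f) forbidden — Δm_l = -2 (E1 requires Δm_l = 0, ±1)
Total allowed: 2 of 6.

2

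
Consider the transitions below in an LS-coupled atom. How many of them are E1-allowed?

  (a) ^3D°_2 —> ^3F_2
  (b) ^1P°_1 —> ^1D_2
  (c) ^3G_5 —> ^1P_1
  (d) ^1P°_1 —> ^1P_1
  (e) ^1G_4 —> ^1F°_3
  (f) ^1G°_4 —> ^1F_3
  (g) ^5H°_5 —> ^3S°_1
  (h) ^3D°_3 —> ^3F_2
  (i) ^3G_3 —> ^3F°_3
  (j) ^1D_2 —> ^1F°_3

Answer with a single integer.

8

(a) allowed
(b) allowed
(c) forbidden (parity, ΔS, ΔL, ΔJ fail)
(d) allowed
(e) allowed
(f) allowed
(g) forbidden (parity, ΔS, ΔL, ΔJ fail)
(h) allowed
(i) allowed
(j) allowed
Total allowed: 8 of 10.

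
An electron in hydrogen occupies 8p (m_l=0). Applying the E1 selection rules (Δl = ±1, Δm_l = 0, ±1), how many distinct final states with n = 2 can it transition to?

1

E1 requires Δl = ±1, so l_f ∈ {0, 2}; with 0 ≤ l_f ≤ n_f−1 = 1, the allowed l_f values are {0}.
For l_f = 0: m_f ∈ {m_i−1, m_i, m_i+1} ∩ [−0, 0] = {0} → 1 state.
Total: 1.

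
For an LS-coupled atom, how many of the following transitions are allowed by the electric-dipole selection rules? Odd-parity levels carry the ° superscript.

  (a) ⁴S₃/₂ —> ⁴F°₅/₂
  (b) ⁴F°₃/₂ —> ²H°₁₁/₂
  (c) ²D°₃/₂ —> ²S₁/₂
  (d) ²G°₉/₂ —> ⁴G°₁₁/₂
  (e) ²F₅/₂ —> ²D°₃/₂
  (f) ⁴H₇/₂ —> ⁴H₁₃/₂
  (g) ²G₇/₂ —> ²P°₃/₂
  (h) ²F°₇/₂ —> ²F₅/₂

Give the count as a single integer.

(a) forbidden (ΔL fails)
(b) forbidden (parity, ΔS, ΔL, ΔJ fail)
(c) forbidden (ΔL fails)
(d) forbidden (parity, ΔS fail)
(e) allowed
(f) forbidden (parity, ΔJ fail)
(g) forbidden (ΔL, ΔJ fail)
(h) allowed
Total allowed: 2 of 8.

2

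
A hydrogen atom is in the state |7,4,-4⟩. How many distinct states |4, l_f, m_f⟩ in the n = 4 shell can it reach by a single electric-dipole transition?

1

E1 requires Δl = ±1, so l_f ∈ {3, 5}; with 0 ≤ l_f ≤ n_f−1 = 3, the allowed l_f values are {3}.
For l_f = 3: m_f ∈ {m_i−1, m_i, m_i+1} ∩ [−3, 3] = {-3} → 1 state.
Total: 1.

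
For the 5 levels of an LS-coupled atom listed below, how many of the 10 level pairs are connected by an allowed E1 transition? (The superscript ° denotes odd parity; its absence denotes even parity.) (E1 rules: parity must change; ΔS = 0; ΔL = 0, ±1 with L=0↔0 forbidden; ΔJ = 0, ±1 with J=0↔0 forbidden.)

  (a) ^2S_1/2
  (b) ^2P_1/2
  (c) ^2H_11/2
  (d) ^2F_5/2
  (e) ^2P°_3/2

(a)–(b): forbidden (parity).
(a)–(c): forbidden (parity, ΔL, ΔJ).
(a)–(d): forbidden (parity, ΔL, ΔJ).
(a)–(e): allowed.
(b)–(c): forbidden (parity, ΔL, ΔJ).
(b)–(d): forbidden (parity, ΔL, ΔJ).
(b)–(e): allowed.
(c)–(d): forbidden (parity, ΔL, ΔJ).
(c)–(e): forbidden (ΔL, ΔJ).
(d)–(e): forbidden (ΔL).
Allowed pairs: 2 of 10.

2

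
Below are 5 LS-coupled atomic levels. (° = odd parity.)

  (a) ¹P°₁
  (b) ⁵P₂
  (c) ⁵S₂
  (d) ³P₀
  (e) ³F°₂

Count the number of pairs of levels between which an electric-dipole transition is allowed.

(a)–(b): forbidden (ΔS).
(a)–(c): forbidden (ΔS).
(a)–(d): forbidden (ΔS).
(a)–(e): forbidden (parity, ΔS, ΔL).
(b)–(c): forbidden (parity).
(b)–(d): forbidden (parity, ΔS, ΔJ).
(b)–(e): forbidden (ΔS, ΔL).
(c)–(d): forbidden (parity, ΔS, ΔJ).
(c)–(e): forbidden (ΔS, ΔL).
(d)–(e): forbidden (ΔL, ΔJ).
Allowed pairs: 0 of 10.

0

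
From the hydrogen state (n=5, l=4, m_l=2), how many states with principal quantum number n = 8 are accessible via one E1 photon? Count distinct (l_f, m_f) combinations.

E1 requires Δl = ±1, so l_f ∈ {3, 5}; with 0 ≤ l_f ≤ n_f−1 = 7, the allowed l_f values are {3, 5}.
For l_f = 3: m_f ∈ {m_i−1, m_i, m_i+1} ∩ [−3, 3] = {1, 2, 3} → 3 states.
For l_f = 5: m_f ∈ {m_i−1, m_i, m_i+1} ∩ [−5, 5] = {1, 2, 3} → 3 states.
Total: 6.

6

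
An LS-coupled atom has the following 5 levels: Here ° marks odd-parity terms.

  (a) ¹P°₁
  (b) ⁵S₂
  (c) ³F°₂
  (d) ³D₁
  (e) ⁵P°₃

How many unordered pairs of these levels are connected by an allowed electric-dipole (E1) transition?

2

(a)–(b): forbidden (ΔS).
(a)–(c): forbidden (parity, ΔS, ΔL).
(a)–(d): forbidden (ΔS).
(a)–(e): forbidden (parity, ΔS, ΔJ).
(b)–(c): forbidden (ΔS, ΔL).
(b)–(d): forbidden (parity, ΔS, ΔL).
(b)–(e): allowed.
(c)–(d): allowed.
(c)–(e): forbidden (parity, ΔS, ΔL).
(d)–(e): forbidden (ΔS, ΔJ).
Allowed pairs: 2 of 10.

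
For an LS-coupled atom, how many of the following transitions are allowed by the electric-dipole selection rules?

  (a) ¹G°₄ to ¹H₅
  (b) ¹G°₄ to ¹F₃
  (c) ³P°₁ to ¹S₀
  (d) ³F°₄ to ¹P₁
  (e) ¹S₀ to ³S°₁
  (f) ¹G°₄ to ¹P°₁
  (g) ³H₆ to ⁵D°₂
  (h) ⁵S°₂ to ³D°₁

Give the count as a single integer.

(a) allowed
(b) allowed
(c) forbidden (ΔS fails)
(d) forbidden (ΔS, ΔL, ΔJ fail)
(e) forbidden (ΔS, ΔL fail)
(f) forbidden (parity, ΔL, ΔJ fail)
(g) forbidden (ΔS, ΔL, ΔJ fail)
(h) forbidden (parity, ΔS, ΔL fail)
Total allowed: 2 of 8.

2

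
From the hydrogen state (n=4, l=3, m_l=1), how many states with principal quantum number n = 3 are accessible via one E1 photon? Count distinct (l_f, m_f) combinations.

E1 requires Δl = ±1, so l_f ∈ {2, 4}; with 0 ≤ l_f ≤ n_f−1 = 2, the allowed l_f values are {2}.
For l_f = 2: m_f ∈ {m_i−1, m_i, m_i+1} ∩ [−2, 2] = {0, 1, 2} → 3 states.
Total: 3.

3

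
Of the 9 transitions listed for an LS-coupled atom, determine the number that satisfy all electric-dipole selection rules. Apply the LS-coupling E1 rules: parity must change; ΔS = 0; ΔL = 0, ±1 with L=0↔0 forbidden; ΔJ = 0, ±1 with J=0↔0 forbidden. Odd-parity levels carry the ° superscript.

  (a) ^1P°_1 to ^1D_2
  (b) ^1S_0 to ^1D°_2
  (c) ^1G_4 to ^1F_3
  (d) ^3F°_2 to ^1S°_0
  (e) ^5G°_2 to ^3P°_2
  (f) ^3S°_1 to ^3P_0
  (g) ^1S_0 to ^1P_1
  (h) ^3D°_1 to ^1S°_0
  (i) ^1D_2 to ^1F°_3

(a) allowed
(b) forbidden (ΔL, ΔJ fail)
(c) forbidden (parity fails)
(d) forbidden (parity, ΔS, ΔL, ΔJ fail)
(e) forbidden (parity, ΔS, ΔL fail)
(f) allowed
(g) forbidden (parity fails)
(h) forbidden (parity, ΔS, ΔL fail)
(i) allowed
Total allowed: 3 of 9.

3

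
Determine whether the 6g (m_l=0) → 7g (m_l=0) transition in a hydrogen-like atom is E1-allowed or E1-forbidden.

l: 4 → 4 (Δl = +0). Δl = ±1 ✗.
m_l: 0 → 0 (Δm_l = +0). |Δm_l| ≤ 1 ✓.
The transition is electric-dipole forbidden.

forbidden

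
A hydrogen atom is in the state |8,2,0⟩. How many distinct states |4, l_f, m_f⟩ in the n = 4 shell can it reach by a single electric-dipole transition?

E1 requires Δl = ±1, so l_f ∈ {1, 3}; with 0 ≤ l_f ≤ n_f−1 = 3, the allowed l_f values are {1, 3}.
For l_f = 1: m_f ∈ {m_i−1, m_i, m_i+1} ∩ [−1, 1] = {-1, 0, 1} → 3 states.
For l_f = 3: m_f ∈ {m_i−1, m_i, m_i+1} ∩ [−3, 3] = {-1, 0, 1} → 3 states.
Total: 6.

6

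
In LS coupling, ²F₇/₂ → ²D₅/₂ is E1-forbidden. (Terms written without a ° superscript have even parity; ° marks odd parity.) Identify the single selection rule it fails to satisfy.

Reading off the term symbols: S 1/2→1/2, L 3→2, J 7/2→5/2, parity even→even.
ΔL = 0, ±1 (not L=0↔0): L: 3 → 2, ΔL = -1 — satisfied.
ΔJ = 0, ±1 (not J=0↔0): J: 7/2 → 5/2, ΔJ = -1 — satisfied.
ΔS = 0: S: 1/2 → 1/2 — satisfied.
Parity must change: even → even — violated.

parity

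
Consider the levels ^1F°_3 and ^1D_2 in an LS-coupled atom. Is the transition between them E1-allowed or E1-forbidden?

Parity must change: odd → even — ✓.
ΔS = 0: S: 0 → 0 — ✓.
ΔL = 0, ±1 (not L=0↔0): L: 3 → 2, ΔL = -1 — ✓.
ΔJ = 0, ±1 (not J=0↔0): J: 3 → 2, ΔJ = -1 — ✓.
All four E1 rules are satisfied.

allowed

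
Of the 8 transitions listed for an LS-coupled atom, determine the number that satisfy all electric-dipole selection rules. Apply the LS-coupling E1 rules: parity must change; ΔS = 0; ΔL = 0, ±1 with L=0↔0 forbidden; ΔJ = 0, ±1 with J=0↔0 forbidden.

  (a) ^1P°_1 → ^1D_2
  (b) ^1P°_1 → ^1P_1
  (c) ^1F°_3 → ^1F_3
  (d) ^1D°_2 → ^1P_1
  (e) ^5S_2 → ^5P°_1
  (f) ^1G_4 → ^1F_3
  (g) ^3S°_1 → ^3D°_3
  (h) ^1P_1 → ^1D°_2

(a) allowed
(b) allowed
(c) allowed
(d) allowed
(e) allowed
(f) forbidden (parity fails)
(g) forbidden (parity, ΔL, ΔJ fail)
(h) allowed
Total allowed: 6 of 8.

6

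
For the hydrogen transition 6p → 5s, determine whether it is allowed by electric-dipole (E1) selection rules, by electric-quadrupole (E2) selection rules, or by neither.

E1

Δl = 0 − 1 = -1; l_i + l_f = 1.
E1 (Δl = ±1): satisfied.
E2 (Δl = 0,±2, l_i+l_f ≥ 2): not satisfied.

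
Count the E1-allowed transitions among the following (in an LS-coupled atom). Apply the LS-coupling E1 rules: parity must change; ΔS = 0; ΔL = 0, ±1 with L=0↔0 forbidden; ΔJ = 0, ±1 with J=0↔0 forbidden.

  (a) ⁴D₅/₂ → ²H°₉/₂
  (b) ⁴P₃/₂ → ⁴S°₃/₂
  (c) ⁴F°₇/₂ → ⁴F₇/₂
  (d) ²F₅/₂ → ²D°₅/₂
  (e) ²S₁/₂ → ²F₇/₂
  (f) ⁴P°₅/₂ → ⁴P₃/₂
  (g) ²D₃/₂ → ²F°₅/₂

5

(a) forbidden (ΔS, ΔL, ΔJ fail)
(b) allowed
(c) allowed
(d) allowed
(e) forbidden (parity, ΔL, ΔJ fail)
(f) allowed
(g) allowed
Total allowed: 5 of 7.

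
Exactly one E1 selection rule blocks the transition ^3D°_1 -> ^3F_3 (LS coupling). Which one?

Initial level: S=1, L=2, J=1, parity odd. Final level: S=1, L=3, J=3, parity even.
Parity must change: odd → even — ok.
ΔS = 0: S: 1 → 1 — ok.
ΔL = 0, ±1 (not L=0↔0): L: 2 → 3, ΔL = +1 — ok.
ΔJ = 0, ±1 (not J=0↔0): J: 1 → 3, ΔJ = +2 — fails.

the ΔJ = 0, ±1 rule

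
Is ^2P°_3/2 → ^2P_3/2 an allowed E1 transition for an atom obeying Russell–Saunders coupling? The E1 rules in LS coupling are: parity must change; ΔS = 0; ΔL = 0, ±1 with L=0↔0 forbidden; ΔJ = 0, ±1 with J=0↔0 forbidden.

ΔS = 0: S: 1/2 → 1/2 — passes.
ΔL = 0, ±1 (not L=0↔0): L: 1 → 1, ΔL = +0 — passes.
ΔJ = 0, ±1 (not J=0↔0): J: 3/2 → 3/2, ΔJ = +0 — passes.
Parity must change: odd → even — passes.
All four E1 rules are satisfied.

allowed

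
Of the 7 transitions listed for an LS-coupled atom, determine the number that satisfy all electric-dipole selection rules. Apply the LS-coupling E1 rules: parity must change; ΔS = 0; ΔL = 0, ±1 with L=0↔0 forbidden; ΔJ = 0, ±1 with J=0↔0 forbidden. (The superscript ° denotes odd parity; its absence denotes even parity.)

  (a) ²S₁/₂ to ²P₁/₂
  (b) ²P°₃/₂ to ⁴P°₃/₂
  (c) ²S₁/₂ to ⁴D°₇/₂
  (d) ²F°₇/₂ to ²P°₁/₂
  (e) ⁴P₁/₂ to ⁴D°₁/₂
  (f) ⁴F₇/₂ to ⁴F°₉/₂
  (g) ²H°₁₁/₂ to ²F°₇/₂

(a) forbidden (parity fails)
(b) forbidden (parity, ΔS fail)
(c) forbidden (ΔS, ΔL, ΔJ fail)
(d) forbidden (parity, ΔL, ΔJ fail)
(e) allowed
(f) allowed
(g) forbidden (parity, ΔL, ΔJ fail)
Total allowed: 2 of 7.

2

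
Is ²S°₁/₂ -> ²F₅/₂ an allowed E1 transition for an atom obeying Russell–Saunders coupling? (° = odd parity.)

Parity must change: odd → even — ok.
ΔS = 0: S: 1/2 → 1/2 — ok.
ΔL = 0, ±1 (not L=0↔0): L: 0 → 3, ΔL = +3 — fails.
ΔJ = 0, ±1 (not J=0↔0): J: 1/2 → 5/2, ΔJ = +2 — fails.
Rule(s) violated: ΔL, ΔJ.

forbidden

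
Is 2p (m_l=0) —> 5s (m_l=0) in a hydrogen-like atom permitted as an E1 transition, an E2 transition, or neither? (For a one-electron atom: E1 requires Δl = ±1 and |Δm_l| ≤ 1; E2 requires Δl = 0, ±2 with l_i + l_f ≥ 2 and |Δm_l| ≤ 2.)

Δl = 0 − 1 = -1; l_i + l_f = 1.
Δm_l = +0.
E1 (Δl = ±1, |Δm_l| ≤ 1): satisfied.
E2 (Δl = 0,±2, l_i+l_f ≥ 2, |Δm_l| ≤ 2): not satisfied.

E1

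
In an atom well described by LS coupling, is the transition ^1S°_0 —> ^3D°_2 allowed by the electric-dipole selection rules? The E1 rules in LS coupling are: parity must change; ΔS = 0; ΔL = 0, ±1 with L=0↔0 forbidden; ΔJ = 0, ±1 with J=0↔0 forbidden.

forbidden

Reading off the term symbols: S 0→1, L 0→2, J 0→2, parity odd→odd.
Parity must change: odd → odd — violated.
ΔL = 0, ±1 (not L=0↔0): L: 0 → 2, ΔL = +2 — violated.
ΔS = 0: S: 0 → 1 — violated.
ΔJ = 0, ±1 (not J=0↔0): J: 0 → 2, ΔJ = +2 — violated.
Rule(s) violated: parity, ΔS, ΔL, ΔJ.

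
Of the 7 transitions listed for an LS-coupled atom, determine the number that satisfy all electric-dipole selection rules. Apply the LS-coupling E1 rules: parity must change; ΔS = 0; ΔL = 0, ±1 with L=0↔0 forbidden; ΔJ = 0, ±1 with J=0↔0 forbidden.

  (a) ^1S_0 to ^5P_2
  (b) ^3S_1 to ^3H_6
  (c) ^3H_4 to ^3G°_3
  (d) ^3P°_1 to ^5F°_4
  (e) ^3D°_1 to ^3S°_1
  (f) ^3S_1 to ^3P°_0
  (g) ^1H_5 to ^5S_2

2

(a) forbidden (parity, ΔS, ΔJ fail)
(b) forbidden (parity, ΔL, ΔJ fail)
(c) allowed
(d) forbidden (parity, ΔS, ΔL, ΔJ fail)
(e) forbidden (parity, ΔL fail)
(f) allowed
(g) forbidden (parity, ΔS, ΔL, ΔJ fail)
Total allowed: 2 of 7.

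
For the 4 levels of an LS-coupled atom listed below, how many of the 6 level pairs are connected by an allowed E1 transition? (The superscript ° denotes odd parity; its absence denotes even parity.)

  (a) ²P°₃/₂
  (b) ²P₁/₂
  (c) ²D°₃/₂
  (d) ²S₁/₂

3

(a)–(b): allowed.
(a)–(c): forbidden (parity).
(a)–(d): allowed.
(b)–(c): allowed.
(b)–(d): forbidden (parity).
(c)–(d): forbidden (ΔL).
Allowed pairs: 3 of 6.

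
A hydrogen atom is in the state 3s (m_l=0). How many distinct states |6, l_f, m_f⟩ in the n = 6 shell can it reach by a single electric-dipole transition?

3

E1 requires Δl = ±1, so l_f ∈ {-1, 1}; with 0 ≤ l_f ≤ n_f−1 = 5, the allowed l_f values are {1}.
For l_f = 1: m_f ∈ {m_i−1, m_i, m_i+1} ∩ [−1, 1] = {-1, 0, 1} → 3 states.
Total: 3.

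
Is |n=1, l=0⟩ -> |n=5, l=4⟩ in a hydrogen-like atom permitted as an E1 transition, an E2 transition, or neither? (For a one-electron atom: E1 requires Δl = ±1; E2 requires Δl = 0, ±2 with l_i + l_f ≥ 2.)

Δl = 4 − 0 = +4; l_i + l_f = 4.
E1 (Δl = ±1): not satisfied.
E2 (Δl = 0,±2, l_i+l_f ≥ 2): not satisfied.

neither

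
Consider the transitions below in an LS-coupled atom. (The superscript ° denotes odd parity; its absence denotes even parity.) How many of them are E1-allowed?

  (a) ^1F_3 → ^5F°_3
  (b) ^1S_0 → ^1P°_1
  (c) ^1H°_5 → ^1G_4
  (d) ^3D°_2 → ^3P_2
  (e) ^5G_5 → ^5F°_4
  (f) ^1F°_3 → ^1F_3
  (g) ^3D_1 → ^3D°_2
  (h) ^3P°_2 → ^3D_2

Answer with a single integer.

(a) forbidden (ΔS fails)
(b) allowed
(c) allowed
(d) allowed
(e) allowed
(f) allowed
(g) allowed
(h) allowed
Total allowed: 7 of 8.

7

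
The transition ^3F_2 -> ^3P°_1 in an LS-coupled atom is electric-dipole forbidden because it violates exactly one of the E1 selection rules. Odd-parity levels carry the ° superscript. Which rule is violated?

ΔS = 0: S: 1 → 1 — ok.
ΔJ = 0, ±1 (not J=0↔0): J: 2 → 1, ΔJ = -1 — ok.
Parity must change: even → odd — ok.
ΔL = 0, ±1 (not L=0↔0): L: 3 → 1, ΔL = -2 — fails.

the ΔL = 0, ±1 rule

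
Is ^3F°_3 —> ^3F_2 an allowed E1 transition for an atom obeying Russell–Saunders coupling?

allowed

Parity must change: odd → even — passes.
ΔS = 0: S: 1 → 1 — passes.
ΔL = 0, ±1 (not L=0↔0): L: 3 → 3, ΔL = +0 — passes.
ΔJ = 0, ±1 (not J=0↔0): J: 3 → 2, ΔJ = -1 — passes.
All four E1 rules are satisfied.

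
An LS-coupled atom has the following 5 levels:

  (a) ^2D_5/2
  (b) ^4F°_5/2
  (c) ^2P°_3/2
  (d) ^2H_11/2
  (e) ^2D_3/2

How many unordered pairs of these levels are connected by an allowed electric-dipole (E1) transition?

2

(a)–(b): forbidden (ΔS).
(a)–(c): allowed.
(a)–(d): forbidden (parity, ΔL, ΔJ).
(a)–(e): forbidden (parity).
(b)–(c): forbidden (parity, ΔS, ΔL).
(b)–(d): forbidden (ΔS, ΔL, ΔJ).
(b)–(e): forbidden (ΔS).
(c)–(d): forbidden (ΔL, ΔJ).
(c)–(e): allowed.
(d)–(e): forbidden (parity, ΔL, ΔJ).
Allowed pairs: 2 of 10.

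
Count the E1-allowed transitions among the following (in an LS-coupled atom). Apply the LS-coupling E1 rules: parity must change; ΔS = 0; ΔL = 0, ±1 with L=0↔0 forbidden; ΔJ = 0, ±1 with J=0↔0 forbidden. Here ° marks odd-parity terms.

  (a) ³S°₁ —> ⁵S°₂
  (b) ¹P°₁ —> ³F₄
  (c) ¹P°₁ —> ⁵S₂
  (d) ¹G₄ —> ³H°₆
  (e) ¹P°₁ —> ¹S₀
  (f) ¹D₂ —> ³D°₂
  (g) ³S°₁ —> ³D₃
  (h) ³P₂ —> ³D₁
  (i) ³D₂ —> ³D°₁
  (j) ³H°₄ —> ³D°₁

2

(a) forbidden (parity, ΔS, ΔL fail)
(b) forbidden (ΔS, ΔL, ΔJ fail)
(c) forbidden (ΔS fails)
(d) forbidden (ΔS, ΔJ fail)
(e) allowed
(f) forbidden (ΔS fails)
(g) forbidden (ΔL, ΔJ fail)
(h) forbidden (parity fails)
(i) allowed
(j) forbidden (parity, ΔL, ΔJ fail)
Total allowed: 2 of 10.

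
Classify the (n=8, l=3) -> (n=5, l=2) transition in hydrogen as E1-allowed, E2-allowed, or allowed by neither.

Δl = 2 − 3 = -1; l_i + l_f = 5.
E1 (Δl = ±1): satisfied.
E2 (Δl = 0,±2, l_i+l_f ≥ 2): not satisfied.

E1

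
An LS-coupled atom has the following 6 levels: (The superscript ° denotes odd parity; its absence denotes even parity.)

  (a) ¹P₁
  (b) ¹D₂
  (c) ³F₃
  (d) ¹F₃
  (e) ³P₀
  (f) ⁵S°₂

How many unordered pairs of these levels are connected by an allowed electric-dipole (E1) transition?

(a)–(b): forbidden (parity).
(a)–(c): forbidden (parity, ΔS, ΔL, ΔJ).
(a)–(d): forbidden (parity, ΔL, ΔJ).
(a)–(e): forbidden (parity, ΔS).
(a)–(f): forbidden (ΔS).
(b)–(c): forbidden (parity, ΔS).
(b)–(d): forbidden (parity).
(b)–(e): forbidden (parity, ΔS, ΔJ).
(b)–(f): forbidden (ΔS, ΔL).
(c)–(d): forbidden (parity, ΔS).
(c)–(e): forbidden (parity, ΔL, ΔJ).
(c)–(f): forbidden (ΔS, ΔL).
(d)–(e): forbidden (parity, ΔS, ΔL, ΔJ).
(d)–(f): forbidden (ΔS, ΔL).
(e)–(f): forbidden (ΔS, ΔJ).
Allowed pairs: 0 of 15.

0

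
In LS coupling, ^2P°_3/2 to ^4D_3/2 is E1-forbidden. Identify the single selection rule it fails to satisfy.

Reading off the term symbols: S 1/2→3/2, L 1→2, J 3/2→3/2, parity odd→even.
ΔL = 0, ±1 (not L=0↔0): L: 1 → 2, ΔL = +1 — passes.
ΔS = 0: S: 1/2 → 3/2 — fails.
ΔJ = 0, ±1 (not J=0↔0): J: 3/2 → 3/2, ΔJ = +0 — passes.
Parity must change: odd → even — passes.

the ΔS = 0 rule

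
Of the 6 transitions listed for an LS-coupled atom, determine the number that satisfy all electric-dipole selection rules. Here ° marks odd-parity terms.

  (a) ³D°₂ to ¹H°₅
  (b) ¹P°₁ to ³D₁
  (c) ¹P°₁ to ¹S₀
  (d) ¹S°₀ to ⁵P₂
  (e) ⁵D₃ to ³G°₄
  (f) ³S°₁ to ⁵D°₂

1

(a) forbidden (parity, ΔS, ΔL, ΔJ fail)
(b) forbidden (ΔS fails)
(c) allowed
(d) forbidden (ΔS, ΔJ fail)
(e) forbidden (ΔS, ΔL fail)
(f) forbidden (parity, ΔS, ΔL fail)
Total allowed: 1 of 6.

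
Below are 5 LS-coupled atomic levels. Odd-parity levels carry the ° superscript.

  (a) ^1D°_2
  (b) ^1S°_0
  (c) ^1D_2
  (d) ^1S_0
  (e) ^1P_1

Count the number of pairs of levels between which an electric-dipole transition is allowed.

(a)–(b): forbidden (parity, ΔL, ΔJ).
(a)–(c): allowed.
(a)–(d): forbidden (ΔL, ΔJ).
(a)–(e): allowed.
(b)–(c): forbidden (ΔL, ΔJ).
(b)–(d): forbidden (ΔL, ΔJ).
(b)–(e): allowed.
(c)–(d): forbidden (parity, ΔL, ΔJ).
(c)–(e): forbidden (parity).
(d)–(e): forbidden (parity).
Allowed pairs: 3 of 10.

3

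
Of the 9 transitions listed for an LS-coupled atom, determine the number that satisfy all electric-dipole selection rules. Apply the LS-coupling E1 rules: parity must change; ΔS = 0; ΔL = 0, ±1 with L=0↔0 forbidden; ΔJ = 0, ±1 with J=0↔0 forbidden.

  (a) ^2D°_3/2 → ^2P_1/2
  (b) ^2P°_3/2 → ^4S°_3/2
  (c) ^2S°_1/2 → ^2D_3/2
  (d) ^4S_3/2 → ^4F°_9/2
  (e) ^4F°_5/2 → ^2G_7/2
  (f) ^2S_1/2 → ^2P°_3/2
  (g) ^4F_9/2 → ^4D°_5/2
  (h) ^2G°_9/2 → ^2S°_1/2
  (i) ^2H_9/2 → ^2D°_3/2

(a) allowed
(b) forbidden (parity, ΔS fail)
(c) forbidden (ΔL fails)
(d) forbidden (ΔL, ΔJ fail)
(e) forbidden (ΔS fails)
(f) allowed
(g) forbidden (ΔJ fails)
(h) forbidden (parity, ΔL, ΔJ fail)
(i) forbidden (ΔL, ΔJ fail)
Total allowed: 2 of 9.

2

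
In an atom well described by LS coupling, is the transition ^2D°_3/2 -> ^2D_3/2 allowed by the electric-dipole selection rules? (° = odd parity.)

Initial level: S=1/2, L=2, J=3/2, parity odd. Final level: S=1/2, L=2, J=3/2, parity even.
Parity must change: odd → even — ✓.
ΔJ = 0, ±1 (not J=0↔0): J: 3/2 → 3/2, ΔJ = +0 — ✓.
ΔL = 0, ±1 (not L=0↔0): L: 2 → 2, ΔL = +0 — ✓.
ΔS = 0: S: 1/2 → 1/2 — ✓.
All four E1 rules are satisfied.

allowed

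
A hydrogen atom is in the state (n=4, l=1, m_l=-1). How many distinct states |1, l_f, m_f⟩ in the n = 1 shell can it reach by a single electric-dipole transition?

1

E1 requires Δl = ±1, so l_f ∈ {0, 2}; with 0 ≤ l_f ≤ n_f−1 = 0, the allowed l_f values are {0}.
For l_f = 0: m_f ∈ {m_i−1, m_i, m_i+1} ∩ [−0, 0] = {0} → 1 state.
Total: 1.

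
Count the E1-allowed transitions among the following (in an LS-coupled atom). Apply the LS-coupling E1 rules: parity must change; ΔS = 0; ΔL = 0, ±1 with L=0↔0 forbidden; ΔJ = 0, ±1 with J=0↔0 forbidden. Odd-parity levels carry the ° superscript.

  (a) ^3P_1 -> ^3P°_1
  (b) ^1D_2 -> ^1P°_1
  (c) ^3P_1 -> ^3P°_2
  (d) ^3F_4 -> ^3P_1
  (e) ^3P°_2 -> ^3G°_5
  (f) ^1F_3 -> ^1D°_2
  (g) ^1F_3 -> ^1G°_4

5

(a) allowed
(b) allowed
(c) allowed
(d) forbidden (parity, ΔL, ΔJ fail)
(e) forbidden (parity, ΔL, ΔJ fail)
(f) allowed
(g) allowed
Total allowed: 5 of 7.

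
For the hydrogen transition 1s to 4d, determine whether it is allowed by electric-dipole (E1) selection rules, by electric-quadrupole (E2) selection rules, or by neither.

Δl = 2 − 0 = +2; l_i + l_f = 2.
E1 (Δl = ±1): not satisfied.
E2 (Δl = 0,±2, l_i+l_f ≥ 2): satisfied.

E2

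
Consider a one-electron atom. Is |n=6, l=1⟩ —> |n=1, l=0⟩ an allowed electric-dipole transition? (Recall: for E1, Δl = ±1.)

allowed

Δl = 0 − 1 = -1; the E1 rule Δl = ±1 is satisfied.
All E1 selection rules are satisfied.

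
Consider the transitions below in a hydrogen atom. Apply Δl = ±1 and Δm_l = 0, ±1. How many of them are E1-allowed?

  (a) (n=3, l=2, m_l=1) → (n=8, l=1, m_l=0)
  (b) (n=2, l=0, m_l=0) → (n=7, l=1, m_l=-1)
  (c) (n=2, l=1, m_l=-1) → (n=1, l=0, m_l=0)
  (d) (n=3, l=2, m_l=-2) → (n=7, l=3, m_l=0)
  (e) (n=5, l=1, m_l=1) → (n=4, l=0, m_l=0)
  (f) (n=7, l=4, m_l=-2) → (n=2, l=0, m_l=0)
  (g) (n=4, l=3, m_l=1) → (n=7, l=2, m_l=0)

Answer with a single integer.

(a) allowed
(b) allowed
(c) allowed
(d) forbidden — Δm_l = +2 (E1 requires Δm_l = 0, ±1)
(e) allowed
(f) forbidden — Δl = -4 (E1 requires Δl = ±1); Δm_l = +2 (E1 requires Δm_l = 0, ±1)
(g) allowed
Total allowed: 5 of 7.

5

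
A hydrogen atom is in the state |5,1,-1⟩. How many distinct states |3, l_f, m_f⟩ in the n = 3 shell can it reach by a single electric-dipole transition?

E1 requires Δl = ±1, so l_f ∈ {0, 2}; with 0 ≤ l_f ≤ n_f−1 = 2, the allowed l_f values are {0, 2}.
For l_f = 0: m_f ∈ {m_i−1, m_i, m_i+1} ∩ [−0, 0] = {0} → 1 state.
For l_f = 2: m_f ∈ {m_i−1, m_i, m_i+1} ∩ [−2, 2] = {-2, -1, 0} → 3 states.
Total: 4.

4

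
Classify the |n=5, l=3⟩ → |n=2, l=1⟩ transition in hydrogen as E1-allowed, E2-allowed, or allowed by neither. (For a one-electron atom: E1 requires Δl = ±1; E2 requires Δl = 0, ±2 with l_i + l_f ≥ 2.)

Δl = 1 − 3 = -2; l_i + l_f = 4.
E1 (Δl = ±1): not satisfied.
E2 (Δl = 0,±2, l_i+l_f ≥ 2): satisfied.

E2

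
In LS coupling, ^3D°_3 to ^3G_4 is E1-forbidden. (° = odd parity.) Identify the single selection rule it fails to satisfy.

ΔJ = 0, ±1 (not J=0↔0): J: 3 → 4, ΔJ = +1 — ✓.
ΔL = 0, ±1 (not L=0↔0): L: 2 → 4, ΔL = +2 — ✗.
ΔS = 0: S: 1 → 1 — ✓.
Parity must change: odd → even — ✓.

the ΔL = 0, ±1 rule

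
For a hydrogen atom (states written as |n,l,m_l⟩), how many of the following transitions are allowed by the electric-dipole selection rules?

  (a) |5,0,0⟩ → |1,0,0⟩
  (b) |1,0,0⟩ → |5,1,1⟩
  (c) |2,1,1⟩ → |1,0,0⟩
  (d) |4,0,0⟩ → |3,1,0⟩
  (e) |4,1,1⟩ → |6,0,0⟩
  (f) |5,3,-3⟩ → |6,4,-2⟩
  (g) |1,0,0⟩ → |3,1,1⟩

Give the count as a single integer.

(a) forbidden — Δl = +0 (E1 requires Δl = ±1)
(b) allowed
(c) allowed
(d) allowed
(e) allowed
(f) allowed
(g) allowed
Total allowed: 6 of 7.

6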